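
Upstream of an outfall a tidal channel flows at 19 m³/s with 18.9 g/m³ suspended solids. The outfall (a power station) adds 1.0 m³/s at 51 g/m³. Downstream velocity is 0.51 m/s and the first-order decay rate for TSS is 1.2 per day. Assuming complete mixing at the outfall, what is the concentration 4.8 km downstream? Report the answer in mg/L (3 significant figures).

18.0 mg/L

After complete mixing, C₀ = (1·51 + 19·18.9) / 20 = 20.5 mg/L.
Travel time t = 4800 m / 0.51 m/s = 9412 s = 0.1089 d.
C = 20.5·exp(−1.2·0.1089) = 20.5·0.8775 = 17.99 mg/L.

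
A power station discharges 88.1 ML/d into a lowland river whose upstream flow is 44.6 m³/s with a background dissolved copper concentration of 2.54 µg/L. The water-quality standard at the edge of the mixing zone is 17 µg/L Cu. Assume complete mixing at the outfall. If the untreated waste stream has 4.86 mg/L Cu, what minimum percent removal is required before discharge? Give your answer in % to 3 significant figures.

86.6 %

88.1 ML/d = 1.02 m³/s.
2.54 µg/L = 0.00254 mg/L.
17 µg/L = 0.017 mg/L.
Mass balance: 0.017·45.62 = 1.02·Cₑ + 44.6·0.00254.
Cₑ = (0.7755 − 0.1133) / 1.02 = 0.6495 mg/L.
Required removal = 1 − 0.6495/4.86 = 86.64 %.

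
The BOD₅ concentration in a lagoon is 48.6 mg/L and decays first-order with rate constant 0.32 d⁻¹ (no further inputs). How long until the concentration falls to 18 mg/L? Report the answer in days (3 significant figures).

3.10 d

t = ln(C₀/C)/k = ln(48.6/18)/0.32 = 0.9933/0.32 = 3.104 d.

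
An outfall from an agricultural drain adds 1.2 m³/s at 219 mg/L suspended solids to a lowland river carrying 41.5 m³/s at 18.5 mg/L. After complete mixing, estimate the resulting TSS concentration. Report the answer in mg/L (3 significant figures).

24.1 mg/L

Flow-weighted mixing gives C = (1.2·219 + 41.5·18.5) / (1.2 + 41.5) = 1031/42.7 = 24.13 mg/L.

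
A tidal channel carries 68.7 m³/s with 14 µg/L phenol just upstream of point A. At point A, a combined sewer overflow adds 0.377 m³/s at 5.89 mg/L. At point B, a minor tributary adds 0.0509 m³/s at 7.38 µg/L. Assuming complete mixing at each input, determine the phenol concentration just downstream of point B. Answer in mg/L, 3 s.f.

14 µg/L = 0.014 mg/L.
After input A: C = (68.7·0.014 + 0.377·5.89) / 69.08 = 0.04607 mg/L.
7.38 µg/L = 0.00738 mg/L.
After input B: C = (69.08·0.04607 + 0.0509·0.00738) / 69.13 = 0.04604 mg/L.

0.0460 mg/L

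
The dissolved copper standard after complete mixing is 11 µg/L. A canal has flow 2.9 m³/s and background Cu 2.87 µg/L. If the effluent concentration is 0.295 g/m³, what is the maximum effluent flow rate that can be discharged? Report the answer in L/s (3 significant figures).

83.0 L/s

2.87 µg/L = 0.00287 mg/L.
11 µg/L = 0.011 mg/L.
Mass balance at complete mixing: C_std·(Q_w + Q_r) = Q_w·C_e + Q_r·C_b.
Rearranging, Q_w = Q_r·(C_std − C_b)/(C_e − C_std) = 2.9·(0.011 − 0.00287) / (0.295 − 0.011) = 0.08302 m³/s.
= 83.02 L/s.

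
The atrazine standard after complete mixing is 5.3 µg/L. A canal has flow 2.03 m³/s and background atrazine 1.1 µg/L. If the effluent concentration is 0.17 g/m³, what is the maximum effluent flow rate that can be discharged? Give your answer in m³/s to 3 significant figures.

0.0518 m³/s

1.1 µg/L = 0.0011 mg/L.
5.3 µg/L = 0.0053 mg/L.
Mass balance at complete mixing: C_std·(Q_w + Q_r) = Q_w·C_e + Q_r·C_b.
Rearranging, Q_w = Q_r·(C_std − C_b)/(C_e − C_std) = 2.03·(0.0053 − 0.0011) / (0.17 − 0.0053) = 0.05177 m³/s.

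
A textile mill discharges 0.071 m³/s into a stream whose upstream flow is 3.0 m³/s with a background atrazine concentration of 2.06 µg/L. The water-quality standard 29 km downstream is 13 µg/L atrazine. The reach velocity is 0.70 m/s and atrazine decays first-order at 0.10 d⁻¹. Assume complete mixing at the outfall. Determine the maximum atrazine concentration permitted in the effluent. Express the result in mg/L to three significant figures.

0.503 mg/L

2.06 µg/L = 0.00206 mg/L.
13 µg/L = 0.013 mg/L.
Travel time to the compliance point: t = 2.9e+04/0.70 = 4.143e+04 s = 0.4795 d; decay factor exp(−0.10·0.4795) = 0.9532.
So the concentration just after mixing may be at most 0.013/0.9532 = 0.01364 mg/L.
Mass balance: 0.01364·3.071 = 0.071·Cₑ + 3·0.00206.
Cₑ = (0.04188 − 0.00618) / 0.071 = 0.5029 mg/L.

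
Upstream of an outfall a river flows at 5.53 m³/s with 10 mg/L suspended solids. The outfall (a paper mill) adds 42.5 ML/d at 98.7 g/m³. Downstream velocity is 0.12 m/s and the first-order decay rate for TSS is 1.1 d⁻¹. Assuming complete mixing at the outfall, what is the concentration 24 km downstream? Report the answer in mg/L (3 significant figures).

1.35 mg/L

42.5 ML/d = 0.4919 m³/s.
After complete mixing, C₀ = (0.4919·98.7 + 5.53·10) / 6.022 = 17.25 mg/L.
Travel time t = 2.4e+04 m / 0.12 m/s = 2e+05 s = 2.315 d.
C = 17.25·exp(−1.1·2.315) = 17.25·0.07837 = 1.352 mg/L.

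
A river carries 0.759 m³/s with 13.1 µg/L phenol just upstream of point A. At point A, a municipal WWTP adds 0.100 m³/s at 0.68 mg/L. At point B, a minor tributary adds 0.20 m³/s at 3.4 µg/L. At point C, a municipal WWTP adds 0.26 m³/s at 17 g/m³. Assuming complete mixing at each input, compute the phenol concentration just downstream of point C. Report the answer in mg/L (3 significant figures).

13.1 µg/L = 0.0131 mg/L.
After input A: C = (0.759·0.0131 + 0.1·0.68) / 0.859 = 0.09074 mg/L.
3.4 µg/L = 0.0034 mg/L.
After input B: C = (0.859·0.09074 + 0.2·0.0034) / 1.059 = 0.07424 mg/L.
After input C: C = (1.059·0.07424 + 0.26·17) / 1.319 = 3.411 mg/L.

3.41 mg/L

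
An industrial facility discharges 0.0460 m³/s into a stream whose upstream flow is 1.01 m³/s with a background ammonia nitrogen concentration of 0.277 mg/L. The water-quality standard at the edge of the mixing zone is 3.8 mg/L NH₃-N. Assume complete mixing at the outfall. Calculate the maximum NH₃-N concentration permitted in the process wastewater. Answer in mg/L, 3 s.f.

81.2 mg/L

Mass balance: 3.8·1.056 = 0.046·Cₑ + 1.01·0.277.
Cₑ = (4.013 − 0.2798) / 0.046 = 81.15 mg/L.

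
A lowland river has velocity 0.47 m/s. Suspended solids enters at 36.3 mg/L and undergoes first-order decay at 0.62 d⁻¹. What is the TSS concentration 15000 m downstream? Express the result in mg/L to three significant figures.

Travel time t = 15000 m / 0.47 m/s = 1.5e+04/0.47 = 3.191e+04 s = 0.3694 d.
First-order decay: C = 36.3·exp(−0.62·0.3694) = 36.3·0.7953 = 28.87 mg/L.

28.9 mg/L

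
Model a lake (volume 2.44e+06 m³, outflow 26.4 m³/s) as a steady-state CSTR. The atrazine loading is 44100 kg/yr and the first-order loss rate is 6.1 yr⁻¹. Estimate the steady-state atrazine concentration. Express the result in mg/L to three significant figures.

0.0520 mg/L

Outflow Q = 26.4 m³/s × 3.156e+07 s/yr = 8.331e+08 m³/yr.
Steady-state CSTR mass balance: W = Q·C + k·V·C, so C = W/(Q + kV).
Q + kV = 8.331e+08 + 6.1·2.44e+06 = 8.48e+08 m³/yr.
C = 44100/8.48e+08 = 5.2e-05 kg/m³ = 0.052 mg/L.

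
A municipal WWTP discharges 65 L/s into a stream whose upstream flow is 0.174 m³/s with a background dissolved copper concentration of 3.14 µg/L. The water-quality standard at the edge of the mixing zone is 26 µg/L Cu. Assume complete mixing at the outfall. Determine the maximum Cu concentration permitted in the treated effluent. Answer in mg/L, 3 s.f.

0.0872 mg/L

65 L/s = 0.065 m³/s.
3.14 µg/L = 0.00314 mg/L.
26 µg/L = 0.026 mg/L.
Mass balance: 0.026·0.239 = 0.065·Cₑ + 0.174·0.00314.
Cₑ = (0.006214 − 0.0005464) / 0.065 = 0.08719 mg/L.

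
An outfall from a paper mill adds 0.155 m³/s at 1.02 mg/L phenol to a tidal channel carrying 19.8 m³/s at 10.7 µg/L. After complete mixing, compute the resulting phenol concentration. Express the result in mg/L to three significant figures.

0.0185 mg/L

10.7 µg/L = 0.0107 mg/L.
By mass balance at complete mixing, C = (0.155·1.02 + 19.8·0.0107) / (0.155 + 19.8) = 0.37/19.96 = 0.01854 mg/L.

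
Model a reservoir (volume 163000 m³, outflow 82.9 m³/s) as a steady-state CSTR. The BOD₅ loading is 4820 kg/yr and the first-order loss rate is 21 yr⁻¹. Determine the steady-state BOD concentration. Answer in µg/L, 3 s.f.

1.84 µg/L

Outflow Q = 82.9 m³/s × 3.156e+07 s/yr = 2.616e+09 m³/yr.
Steady-state CSTR mass balance: W = Q·C + k·V·C, so C = W/(Q + kV).
Q + kV = 2.616e+09 + 21·163000 = 2.62e+09 m³/yr.
C = 4820/2.62e+09 = 1.84e-06 kg/m³ = 0.00184 mg/L = 1.84 µg/L.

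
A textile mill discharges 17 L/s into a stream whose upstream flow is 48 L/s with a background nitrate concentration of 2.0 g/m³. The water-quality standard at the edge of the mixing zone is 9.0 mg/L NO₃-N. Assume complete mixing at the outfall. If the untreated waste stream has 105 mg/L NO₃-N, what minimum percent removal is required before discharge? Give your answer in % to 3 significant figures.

72.6 %

17 L/s = 0.017 m³/s.
48 L/s = 0.048 m³/s.
Mass balance: 9·0.065 = 0.017·Cₑ + 0.048·2.
Cₑ = (0.585 − 0.096) / 0.017 = 28.76 mg/L.
Required removal = 1 − 28.76/105 = 72.61 %.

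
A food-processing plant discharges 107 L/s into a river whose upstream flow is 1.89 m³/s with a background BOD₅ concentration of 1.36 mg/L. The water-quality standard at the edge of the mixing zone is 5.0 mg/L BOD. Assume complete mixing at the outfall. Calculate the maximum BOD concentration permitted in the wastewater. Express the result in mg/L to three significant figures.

69.3 mg/L

107 L/s = 0.107 m³/s.
Mass balance: 5·1.997 = 0.107·Cₑ + 1.89·1.36.
Cₑ = (9.985 − 2.57) / 0.107 = 69.3 mg/L.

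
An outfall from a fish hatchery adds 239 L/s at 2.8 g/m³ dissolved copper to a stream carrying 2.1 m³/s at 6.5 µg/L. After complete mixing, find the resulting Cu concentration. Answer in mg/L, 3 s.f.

0.292 mg/L

239 L/s = 0.239 m³/s.
6.5 µg/L = 0.0065 mg/L.
By mass balance at complete mixing, C = (0.239·2.8 + 2.1·0.0065) / (0.239 + 2.1) = 0.6829/2.339 = 0.2919 mg/L.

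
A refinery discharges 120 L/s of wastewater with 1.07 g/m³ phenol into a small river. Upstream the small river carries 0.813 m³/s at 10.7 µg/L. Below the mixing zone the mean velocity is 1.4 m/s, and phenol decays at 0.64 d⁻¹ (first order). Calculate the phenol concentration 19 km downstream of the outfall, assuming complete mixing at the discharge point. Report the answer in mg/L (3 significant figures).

120 L/s = 0.12 m³/s.
10.7 µg/L = 0.0107 mg/L.
After complete mixing, C₀ = (0.12·1.07 + 0.813·0.0107) / 0.933 = 0.1469 mg/L.
Travel time t = 1.9e+04 m / 1.4 m/s = 1.357e+04 s = 0.1571 d.
C = 0.1469·exp(−0.64·0.1571) = 0.1469·0.9044 = 0.1329 mg/L.

0.133 mg/L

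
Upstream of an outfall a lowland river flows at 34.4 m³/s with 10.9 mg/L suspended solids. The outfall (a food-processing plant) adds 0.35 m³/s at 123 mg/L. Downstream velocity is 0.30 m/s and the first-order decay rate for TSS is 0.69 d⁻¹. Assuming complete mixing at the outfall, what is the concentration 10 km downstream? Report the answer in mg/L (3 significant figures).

9.22 mg/L

After complete mixing, C₀ = (0.35·123 + 34.4·10.9) / 34.75 = 12.03 mg/L.
Travel time t = 1e+04 m / 0.30 m/s = 3.333e+04 s = 0.3858 d.
C = 12.03·exp(−0.69·0.3858) = 12.03·0.7663 = 9.218 mg/L.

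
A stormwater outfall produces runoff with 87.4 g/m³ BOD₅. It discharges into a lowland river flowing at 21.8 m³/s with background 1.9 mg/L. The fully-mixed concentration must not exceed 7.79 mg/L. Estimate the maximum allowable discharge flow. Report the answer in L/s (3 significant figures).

1610 L/s

Mass balance at complete mixing: C_std·(Q_w + Q_r) = Q_w·C_e + Q_r·C_b.
Rearranging, Q_w = Q_r·(C_std − C_b)/(C_e − C_std) = 21.8·(7.79 − 1.9) / (87.4 − 7.79) = 1.613 m³/s.
= 1613 L/s.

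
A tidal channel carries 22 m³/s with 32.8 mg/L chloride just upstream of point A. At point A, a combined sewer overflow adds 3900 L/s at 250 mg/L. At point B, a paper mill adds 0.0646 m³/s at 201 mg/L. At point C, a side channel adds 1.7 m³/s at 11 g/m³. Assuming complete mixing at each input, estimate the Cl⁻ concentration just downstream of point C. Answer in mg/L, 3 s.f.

62.5 mg/L

3900 L/s = 3.9 m³/s.
After input A: C = (22·32.8 + 3.9·250) / 25.9 = 65.51 mg/L.
After input B: C = (25.9·65.51 + 0.0646·201) / 25.96 = 65.84 mg/L.
After input C: C = (25.96·65.84 + 1.7·11) / 27.66 = 62.47 mg/L.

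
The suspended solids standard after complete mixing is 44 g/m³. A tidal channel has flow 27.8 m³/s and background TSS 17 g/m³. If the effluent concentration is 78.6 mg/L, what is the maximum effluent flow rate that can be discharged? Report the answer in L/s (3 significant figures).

Mass balance at complete mixing: C_std·(Q_w + Q_r) = Q_w·C_e + Q_r·C_b.
Rearranging, Q_w = Q_r·(C_std − C_b)/(C_e − C_std) = 27.8·(44 − 17) / (78.6 − 44) = 21.69 m³/s.
= 2.169e+04 L/s.

21700 L/s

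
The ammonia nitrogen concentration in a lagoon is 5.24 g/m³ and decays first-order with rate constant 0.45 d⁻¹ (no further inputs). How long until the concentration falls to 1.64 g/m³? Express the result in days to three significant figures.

2.58 d

t = ln(C₀/C)/k = ln(5.24/1.64)/0.45 = 1.162/0.45 = 2.581 d.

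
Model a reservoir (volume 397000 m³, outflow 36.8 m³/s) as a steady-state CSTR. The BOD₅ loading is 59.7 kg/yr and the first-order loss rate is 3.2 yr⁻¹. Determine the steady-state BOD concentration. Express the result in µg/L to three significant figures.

0.0514 µg/L

Outflow Q = 36.8 m³/s × 3.156e+07 s/yr = 1.161e+09 m³/yr.
Steady-state CSTR mass balance: W = Q·C + k·V·C, so C = W/(Q + kV).
Q + kV = 1.161e+09 + 3.2·397000 = 1.163e+09 m³/yr.
C = 59.7/1.163e+09 = 5.135e-08 kg/m³ = 5.135e-05 mg/L = 0.05135 µg/L.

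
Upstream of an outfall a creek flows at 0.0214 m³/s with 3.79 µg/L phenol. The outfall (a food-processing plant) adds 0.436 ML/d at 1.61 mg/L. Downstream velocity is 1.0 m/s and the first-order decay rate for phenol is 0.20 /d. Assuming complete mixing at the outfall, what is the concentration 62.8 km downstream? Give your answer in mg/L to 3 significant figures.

0.268 mg/L

0.436 ML/d = 0.005046 m³/s.
3.79 µg/L = 0.00379 mg/L.
After complete mixing, C₀ = (0.005046·1.61 + 0.0214·0.00379) / 0.02645 = 0.3103 mg/L.
Travel time t = 6.28e+04 m / 1.0 m/s = 6.28e+04 s = 0.7269 d.
C = 0.3103·exp(−0.20·0.7269) = 0.3103·0.8647 = 0.2683 mg/L.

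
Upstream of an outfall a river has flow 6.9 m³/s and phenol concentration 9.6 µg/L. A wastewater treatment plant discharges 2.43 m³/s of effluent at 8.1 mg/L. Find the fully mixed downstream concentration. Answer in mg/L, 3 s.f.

2.12 mg/L

9.6 µg/L = 0.0096 mg/L.
By mass balance at complete mixing, C = (2.43·8.1 + 6.9·0.0096) / (2.43 + 6.9) = 19.75/9.33 = 2.117 mg/L.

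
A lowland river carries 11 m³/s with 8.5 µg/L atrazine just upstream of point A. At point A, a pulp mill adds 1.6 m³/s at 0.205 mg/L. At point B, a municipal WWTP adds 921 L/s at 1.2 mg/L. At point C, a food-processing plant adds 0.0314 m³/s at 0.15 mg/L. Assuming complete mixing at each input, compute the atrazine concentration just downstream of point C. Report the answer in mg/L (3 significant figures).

0.113 mg/L

8.5 µg/L = 0.0085 mg/L.
After input A: C = (11·0.0085 + 1.6·0.205) / 12.6 = 0.03345 mg/L.
921 L/s = 0.921 m³/s.
After input B: C = (12.6·0.03345 + 0.921·1.2) / 13.52 = 0.1129 mg/L.
After input C: C = (13.52·0.1129 + 0.0314·0.15) / 13.55 = 0.113 mg/L.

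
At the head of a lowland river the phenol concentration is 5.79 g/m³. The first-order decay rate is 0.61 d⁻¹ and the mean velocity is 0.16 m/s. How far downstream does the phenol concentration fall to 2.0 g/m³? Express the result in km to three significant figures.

From C = C₀·e^(−kt), t = ln(C₀/C)/k = ln(5.79/2.0)/0.61 = 1.063/0.61 = 1.743 d.
Distance = v·t = 0.16 m/s × 1.506e+05 s = 2.409e+04 m = 24.09 km.

24.1 km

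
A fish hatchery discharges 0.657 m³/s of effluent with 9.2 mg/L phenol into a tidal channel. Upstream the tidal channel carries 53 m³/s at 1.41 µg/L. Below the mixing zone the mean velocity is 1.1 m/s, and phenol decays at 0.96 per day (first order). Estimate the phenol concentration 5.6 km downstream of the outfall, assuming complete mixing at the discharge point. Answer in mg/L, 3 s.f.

1.41 µg/L = 0.00141 mg/L.
After complete mixing, C₀ = (0.657·9.2 + 53·0.00141) / 53.66 = 0.114 mg/L.
Travel time t = 5600 m / 1.1 m/s = 5091 s = 0.05892 d.
C = 0.114·exp(−0.96·0.05892) = 0.114·0.945 = 0.1078 mg/L.

0.108 mg/L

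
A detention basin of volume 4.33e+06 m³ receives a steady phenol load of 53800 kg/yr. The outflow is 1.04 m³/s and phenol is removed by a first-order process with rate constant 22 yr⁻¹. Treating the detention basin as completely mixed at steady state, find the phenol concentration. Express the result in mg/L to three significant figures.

0.420 mg/L

Outflow Q = 1.04 m³/s × 3.156e+07 s/yr = 3.282e+07 m³/yr.
Steady-state CSTR mass balance: W = Q·C + k·V·C, so C = W/(Q + kV).
Q + kV = 3.282e+07 + 22·4.33e+06 = 1.281e+08 m³/yr.
C = 53800/1.281e+08 = 0.0004201 kg/m³ = 0.4201 mg/L.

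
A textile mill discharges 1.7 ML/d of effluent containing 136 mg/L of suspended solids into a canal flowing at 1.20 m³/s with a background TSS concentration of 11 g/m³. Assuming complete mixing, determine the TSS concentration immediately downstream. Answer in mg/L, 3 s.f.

1.7 ML/d = 0.01968 m³/s.
Conservation of mass across the mixing zone: C = (0.01968·136 + 1.2·11) / (0.01968 + 1.2) = 15.88/1.22 = 13.02 mg/L.

13.0 mg/L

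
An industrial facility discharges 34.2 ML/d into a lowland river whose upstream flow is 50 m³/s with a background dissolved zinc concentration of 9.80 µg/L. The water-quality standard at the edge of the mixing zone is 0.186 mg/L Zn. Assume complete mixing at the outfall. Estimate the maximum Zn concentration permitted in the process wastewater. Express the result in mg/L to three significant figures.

22.4 mg/L

34.2 ML/d = 0.3958 m³/s.
9.80 µg/L = 0.0098 mg/L.
Mass balance: 0.186·50.4 = 0.3958·Cₑ + 50·0.0098.
Cₑ = (9.374 − 0.49) / 0.3958 = 22.44 mg/L.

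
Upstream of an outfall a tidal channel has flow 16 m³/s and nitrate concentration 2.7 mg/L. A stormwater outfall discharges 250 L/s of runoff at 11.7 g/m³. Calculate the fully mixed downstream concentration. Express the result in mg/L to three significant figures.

250 L/s = 0.25 m³/s.
By mass balance at complete mixing, C = (0.25·11.7 + 16·2.7) / (0.25 + 16) = 46.12/16.25 = 2.838 mg/L.

2.84 mg/L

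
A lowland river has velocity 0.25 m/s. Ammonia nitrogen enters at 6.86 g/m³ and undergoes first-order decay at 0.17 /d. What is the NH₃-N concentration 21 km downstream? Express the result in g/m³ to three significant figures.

5.81 g/m³

Travel time t = 21 km / 0.25 m/s = 2.1e+04/0.25 = 8.4e+04 s = 0.9722 d.
First-order decay: C = 6.86·exp(−0.17·0.9722) = 6.86·0.8477 = 5.815 g/m³.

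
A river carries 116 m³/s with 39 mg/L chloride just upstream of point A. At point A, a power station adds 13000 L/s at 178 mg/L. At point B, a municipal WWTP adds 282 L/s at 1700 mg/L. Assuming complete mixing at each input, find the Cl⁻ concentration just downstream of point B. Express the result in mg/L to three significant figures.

56.6 mg/L

13000 L/s = 13 m³/s.
After input A: C = (116·39 + 13·178) / 129 = 53.01 mg/L.
282 L/s = 0.282 m³/s.
After input B: C = (129·53.01 + 0.282·1700) / 129.3 = 56.6 mg/L.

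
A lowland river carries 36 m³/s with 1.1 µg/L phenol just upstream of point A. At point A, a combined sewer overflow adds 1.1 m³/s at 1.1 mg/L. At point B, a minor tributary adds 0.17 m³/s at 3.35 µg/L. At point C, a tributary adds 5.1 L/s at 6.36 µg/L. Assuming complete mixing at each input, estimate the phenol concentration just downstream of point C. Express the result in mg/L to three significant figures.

0.0335 mg/L

1.1 µg/L = 0.0011 mg/L.
After input A: C = (36·0.0011 + 1.1·1.1) / 37.1 = 0.03368 mg/L.
3.35 µg/L = 0.00335 mg/L.
After input B: C = (37.1·0.03368 + 0.17·0.00335) / 37.27 = 0.03354 mg/L.
5.1 L/s = 0.0051 m³/s.
6.36 µg/L = 0.00636 mg/L.
After input C: C = (37.27·0.03354 + 0.0051·0.00636) / 37.28 = 0.03354 mg/L.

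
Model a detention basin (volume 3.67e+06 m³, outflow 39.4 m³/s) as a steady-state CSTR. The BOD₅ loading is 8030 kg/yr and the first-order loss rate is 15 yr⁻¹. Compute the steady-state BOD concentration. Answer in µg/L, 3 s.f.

6.18 µg/L

Outflow Q = 39.4 m³/s × 3.156e+07 s/yr = 1.243e+09 m³/yr.
Steady-state CSTR mass balance: W = Q·C + k·V·C, so C = W/(Q + kV).
Q + kV = 1.243e+09 + 15·3.67e+06 = 1.298e+09 m³/yr.
C = 8030/1.298e+09 = 6.184e-06 kg/m³ = 0.006184 mg/L = 6.184 µg/L.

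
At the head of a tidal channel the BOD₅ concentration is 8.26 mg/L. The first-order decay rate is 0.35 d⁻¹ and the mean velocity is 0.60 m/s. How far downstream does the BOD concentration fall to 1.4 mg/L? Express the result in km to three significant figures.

From C = C₀·e^(−kt), t = ln(C₀/C)/k = ln(8.26/1.4)/0.35 = 1.775/0.35 = 5.071 d.
Distance = v·t = 0.60 m/s × 4.382e+05 s = 2.629e+05 m = 262.9 km.

263 km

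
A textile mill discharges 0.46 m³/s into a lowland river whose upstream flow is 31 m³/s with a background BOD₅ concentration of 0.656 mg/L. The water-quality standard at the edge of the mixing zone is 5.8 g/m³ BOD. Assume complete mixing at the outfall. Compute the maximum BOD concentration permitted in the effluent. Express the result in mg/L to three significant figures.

Mass balance: 5.8·31.46 = 0.46·Cₑ + 31·0.656.
Cₑ = (182.5 − 20.34) / 0.46 = 352.5 mg/L.

352 mg/L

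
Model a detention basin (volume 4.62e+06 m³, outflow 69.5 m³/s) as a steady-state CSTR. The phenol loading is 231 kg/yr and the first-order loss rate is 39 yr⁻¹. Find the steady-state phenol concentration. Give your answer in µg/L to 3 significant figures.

Outflow Q = 69.5 m³/s × 3.156e+07 s/yr = 2.193e+09 m³/yr.
Steady-state CSTR mass balance: W = Q·C + k·V·C, so C = W/(Q + kV).
Q + kV = 2.193e+09 + 39·4.62e+06 = 2.373e+09 m³/yr.
C = 231/2.373e+09 = 9.733e-08 kg/m³ = 9.733e-05 mg/L = 0.09733 µg/L.

0.0973 µg/L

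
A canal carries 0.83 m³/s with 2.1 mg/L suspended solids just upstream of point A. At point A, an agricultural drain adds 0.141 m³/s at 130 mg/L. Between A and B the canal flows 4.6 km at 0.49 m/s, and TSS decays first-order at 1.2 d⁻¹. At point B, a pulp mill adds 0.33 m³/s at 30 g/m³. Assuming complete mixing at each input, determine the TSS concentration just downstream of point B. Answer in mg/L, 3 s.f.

21.2 mg/L

After input A: C = (0.83·2.1 + 0.141·130) / 0.971 = 20.67 mg/L.
Over the 4.6 km reach to input B (t = 9388 s = 0.1087 d), decay gives C = 20.67·exp(−1.2·0.1087) = 18.15 mg/L.
After input B: C = (0.971·18.15 + 0.33·30) / 1.301 = 21.15 mg/L.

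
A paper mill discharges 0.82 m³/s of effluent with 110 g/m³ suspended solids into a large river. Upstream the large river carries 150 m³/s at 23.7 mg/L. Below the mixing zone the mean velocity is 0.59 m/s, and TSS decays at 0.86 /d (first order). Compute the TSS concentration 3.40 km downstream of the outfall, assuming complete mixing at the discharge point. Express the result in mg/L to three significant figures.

22.8 mg/L

After complete mixing, C₀ = (0.82·110 + 150·23.7) / 150.8 = 24.17 mg/L.
Travel time t = 3400 m / 0.59 m/s = 5763 s = 0.0667 d.
C = 24.17·exp(−0.86·0.0667) = 24.17·0.9443 = 22.82 mg/L.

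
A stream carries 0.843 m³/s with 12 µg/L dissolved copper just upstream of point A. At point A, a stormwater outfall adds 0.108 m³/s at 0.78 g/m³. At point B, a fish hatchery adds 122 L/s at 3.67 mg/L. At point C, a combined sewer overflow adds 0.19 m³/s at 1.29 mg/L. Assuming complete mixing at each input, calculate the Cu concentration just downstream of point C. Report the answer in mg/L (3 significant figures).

0.623 mg/L

12 µg/L = 0.012 mg/L.
After input A: C = (0.843·0.012 + 0.108·0.78) / 0.951 = 0.09922 mg/L.
122 L/s = 0.122 m³/s.
After input B: C = (0.951·0.09922 + 0.122·3.67) / 1.073 = 0.5052 mg/L.
After input C: C = (1.073·0.5052 + 0.19·1.29) / 1.263 = 0.6233 mg/L.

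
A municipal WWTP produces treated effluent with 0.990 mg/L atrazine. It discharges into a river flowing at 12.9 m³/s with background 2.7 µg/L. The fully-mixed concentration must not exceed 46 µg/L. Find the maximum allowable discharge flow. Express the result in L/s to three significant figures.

2.7 µg/L = 0.0027 mg/L.
46 µg/L = 0.046 mg/L.
Mass balance at complete mixing: C_std·(Q_w + Q_r) = Q_w·C_e + Q_r·C_b.
Rearranging, Q_w = Q_r·(C_std − C_b)/(C_e − C_std) = 12.9·(0.046 − 0.0027) / (0.99 − 0.046) = 0.5917 m³/s.
= 591.7 L/s.

592 L/s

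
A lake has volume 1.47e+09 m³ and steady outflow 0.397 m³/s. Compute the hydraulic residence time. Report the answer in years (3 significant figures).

Q = 0.397 m³/s × 3.156e+07 s/yr = 1.253e+07 m³/yr.
Hydraulic residence time τ = V/Q = 1.47e+09/1.253e+07 = 117.3 yr.

117 yr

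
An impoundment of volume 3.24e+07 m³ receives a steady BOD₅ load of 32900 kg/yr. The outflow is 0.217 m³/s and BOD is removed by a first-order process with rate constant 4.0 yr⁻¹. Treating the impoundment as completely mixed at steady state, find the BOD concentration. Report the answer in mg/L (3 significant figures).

Outflow Q = 0.217 m³/s × 3.156e+07 s/yr = 6.848e+06 m³/yr.
Steady-state CSTR mass balance: W = Q·C + k·V·C, so C = W/(Q + kV).
Q + kV = 6.848e+06 + 4.0·3.24e+07 = 1.364e+08 m³/yr.
C = 32900/1.364e+08 = 0.0002411 kg/m³ = 0.2411 mg/L.

0.241 mg/L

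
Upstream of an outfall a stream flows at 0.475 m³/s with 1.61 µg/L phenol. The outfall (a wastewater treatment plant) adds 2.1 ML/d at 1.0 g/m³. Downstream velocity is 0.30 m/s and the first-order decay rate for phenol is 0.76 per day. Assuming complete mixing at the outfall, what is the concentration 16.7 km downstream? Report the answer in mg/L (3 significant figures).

0.0308 mg/L

2.1 ML/d = 0.02431 m³/s.
1.61 µg/L = 0.00161 mg/L.
After complete mixing, C₀ = (0.02431·1 + 0.475·0.00161) / 0.4993 = 0.05021 mg/L.
Travel time t = 1.67e+04 m / 0.30 m/s = 5.567e+04 s = 0.6443 d.
C = 0.05021·exp(−0.76·0.6443) = 0.05021·0.6128 = 0.03077 mg/L.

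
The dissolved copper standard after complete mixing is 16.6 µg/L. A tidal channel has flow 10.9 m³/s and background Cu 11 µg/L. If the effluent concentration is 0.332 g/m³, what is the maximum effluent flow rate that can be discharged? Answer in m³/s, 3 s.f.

0.194 m³/s

11 µg/L = 0.011 mg/L.
16.6 µg/L = 0.0166 mg/L.
Mass balance at complete mixing: C_std·(Q_w + Q_r) = Q_w·C_e + Q_r·C_b.
Rearranging, Q_w = Q_r·(C_std − C_b)/(C_e − C_std) = 10.9·(0.0166 − 0.011) / (0.332 − 0.0166) = 0.1935 m³/s.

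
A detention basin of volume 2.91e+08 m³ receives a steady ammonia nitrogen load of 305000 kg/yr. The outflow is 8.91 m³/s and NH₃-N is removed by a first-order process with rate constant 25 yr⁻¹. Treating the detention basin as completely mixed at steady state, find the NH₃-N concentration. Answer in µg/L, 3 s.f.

40.4 µg/L

Outflow Q = 8.91 m³/s × 3.156e+07 s/yr = 2.812e+08 m³/yr.
Steady-state CSTR mass balance: W = Q·C + k·V·C, so C = W/(Q + kV).
Q + kV = 2.812e+08 + 25·2.91e+08 = 7.556e+09 m³/yr.
C = 305000/7.556e+09 = 4.036e-05 kg/m³ = 0.04036 mg/L = 40.36 µg/L.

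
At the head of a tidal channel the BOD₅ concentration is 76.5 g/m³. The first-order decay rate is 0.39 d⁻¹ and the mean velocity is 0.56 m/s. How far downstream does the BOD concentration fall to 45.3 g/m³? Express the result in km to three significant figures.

65.0 km

From C = C₀·e^(−kt), t = ln(C₀/C)/k = ln(76.5/45.3)/0.39 = 0.524/0.39 = 1.344 d.
Distance = v·t = 0.56 m/s × 1.161e+05 s = 6.501e+04 m = 65.01 km.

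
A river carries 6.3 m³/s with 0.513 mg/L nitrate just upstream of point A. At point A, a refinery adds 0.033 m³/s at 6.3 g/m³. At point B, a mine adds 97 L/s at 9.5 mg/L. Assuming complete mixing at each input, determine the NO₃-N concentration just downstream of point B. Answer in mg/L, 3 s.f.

0.678 mg/L

After input A: C = (6.3·0.513 + 0.033·6.3) / 6.333 = 0.5432 mg/L.
97 L/s = 0.097 m³/s.
After input B: C = (6.333·0.5432 + 0.097·9.5) / 6.43 = 0.6783 mg/L.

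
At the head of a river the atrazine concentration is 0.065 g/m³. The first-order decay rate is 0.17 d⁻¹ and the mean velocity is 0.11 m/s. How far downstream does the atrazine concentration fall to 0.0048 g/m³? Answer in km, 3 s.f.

146 km

From C = C₀·e^(−kt), t = ln(C₀/C)/k = ln(0.065/0.0048)/0.17 = 2.606/0.17 = 15.33 d.
Distance = v·t = 0.11 m/s × 1.324e+06 s = 1.457e+05 m = 145.7 km.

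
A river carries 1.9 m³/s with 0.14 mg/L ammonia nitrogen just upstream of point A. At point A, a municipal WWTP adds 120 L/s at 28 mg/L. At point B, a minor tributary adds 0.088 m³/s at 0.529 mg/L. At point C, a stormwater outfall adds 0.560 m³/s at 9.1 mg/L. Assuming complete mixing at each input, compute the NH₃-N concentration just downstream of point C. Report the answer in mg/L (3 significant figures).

3.29 mg/L

120 L/s = 0.12 m³/s.
After input A: C = (1.9·0.14 + 0.12·28) / 2.02 = 1.795 mg/L.
After input B: C = (2.02·1.795 + 0.088·0.529) / 2.108 = 1.742 mg/L.
After input C: C = (2.108·1.742 + 0.56·9.1) / 2.668 = 3.287 mg/L.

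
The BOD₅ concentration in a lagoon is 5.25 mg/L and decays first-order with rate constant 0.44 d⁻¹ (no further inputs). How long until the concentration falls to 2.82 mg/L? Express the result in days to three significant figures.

t = ln(C₀/C)/k = ln(5.25/2.82)/0.44 = 0.6215/0.44 = 1.412 d.

1.41 d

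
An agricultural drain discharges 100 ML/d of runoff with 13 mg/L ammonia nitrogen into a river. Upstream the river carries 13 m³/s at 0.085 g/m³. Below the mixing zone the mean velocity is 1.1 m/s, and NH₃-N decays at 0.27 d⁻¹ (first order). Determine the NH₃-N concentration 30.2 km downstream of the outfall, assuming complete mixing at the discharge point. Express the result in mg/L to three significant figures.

1.05 mg/L

100 ML/d = 1.157 m³/s.
After complete mixing, C₀ = (1.157·13 + 13·0.085) / 14.16 = 1.141 mg/L.
Travel time t = 3.02e+04 m / 1.1 m/s = 2.745e+04 s = 0.3178 d.
C = 1.141·exp(−0.27·0.3178) = 1.141·0.9178 = 1.047 mg/L.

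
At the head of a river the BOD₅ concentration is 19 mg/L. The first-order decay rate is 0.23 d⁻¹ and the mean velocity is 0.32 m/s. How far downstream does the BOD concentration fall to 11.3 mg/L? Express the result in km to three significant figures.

From C = C₀·e^(−kt), t = ln(C₀/C)/k = ln(19/11.3)/0.23 = 0.5196/0.23 = 2.259 d.
Distance = v·t = 0.32 m/s × 1.952e+05 s = 6.246e+04 m = 62.46 km.

62.5 km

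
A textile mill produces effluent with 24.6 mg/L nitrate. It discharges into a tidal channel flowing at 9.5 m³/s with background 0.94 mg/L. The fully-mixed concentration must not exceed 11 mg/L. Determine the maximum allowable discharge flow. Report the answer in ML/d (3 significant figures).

Mass balance at complete mixing: C_std·(Q_w + Q_r) = Q_w·C_e + Q_r·C_b.
Rearranging, Q_w = Q_r·(C_std − C_b)/(C_e − C_std) = 9.5·(11 − 0.94) / (24.6 − 11) = 7.027 m³/s.
= 607.2 ML/d.

607 ML/d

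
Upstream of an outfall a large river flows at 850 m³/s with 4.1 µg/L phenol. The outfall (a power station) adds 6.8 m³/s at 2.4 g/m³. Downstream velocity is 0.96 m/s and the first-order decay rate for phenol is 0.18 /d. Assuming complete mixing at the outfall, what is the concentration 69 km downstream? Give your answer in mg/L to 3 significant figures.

4.1 µg/L = 0.0041 mg/L.
After complete mixing, C₀ = (6.8·2.4 + 850·0.0041) / 856.8 = 0.02312 mg/L.
Travel time t = 6.9e+04 m / 0.96 m/s = 7.188e+04 s = 0.8319 d.
C = 0.02312·exp(−0.18·0.8319) = 0.02312·0.8609 = 0.0199 mg/L.

0.0199 mg/L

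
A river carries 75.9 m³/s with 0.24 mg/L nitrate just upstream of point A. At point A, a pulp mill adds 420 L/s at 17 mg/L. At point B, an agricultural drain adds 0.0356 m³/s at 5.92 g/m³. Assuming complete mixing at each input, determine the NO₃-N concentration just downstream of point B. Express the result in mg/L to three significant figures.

420 L/s = 0.42 m³/s.
After input A: C = (75.9·0.24 + 0.42·17) / 76.32 = 0.3322 mg/L.
After input B: C = (76.32·0.3322 + 0.0356·5.92) / 76.36 = 0.3348 mg/L.

0.335 mg/L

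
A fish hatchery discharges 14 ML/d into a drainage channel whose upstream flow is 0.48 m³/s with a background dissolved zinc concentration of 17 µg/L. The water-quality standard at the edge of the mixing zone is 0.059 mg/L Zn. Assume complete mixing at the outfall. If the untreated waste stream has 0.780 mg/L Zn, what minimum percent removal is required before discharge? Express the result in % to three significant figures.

76.5 %

14 ML/d = 0.162 m³/s.
17 µg/L = 0.017 mg/L.
Mass balance: 0.059·0.642 = 0.162·Cₑ + 0.48·0.017.
Cₑ = (0.03788 − 0.00816) / 0.162 = 0.1834 mg/L.
Required removal = 1 − 0.1834/0.780 = 76.49 %.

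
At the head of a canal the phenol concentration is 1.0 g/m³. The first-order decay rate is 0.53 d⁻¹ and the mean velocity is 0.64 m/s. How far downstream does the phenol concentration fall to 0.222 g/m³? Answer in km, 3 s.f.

157 km

From C = C₀·e^(−kt), t = ln(C₀/C)/k = ln(1.0/0.222)/0.53 = 1.505/0.53 = 2.84 d.
Distance = v·t = 0.64 m/s × 2.454e+05 s = 1.57e+05 m = 157 km.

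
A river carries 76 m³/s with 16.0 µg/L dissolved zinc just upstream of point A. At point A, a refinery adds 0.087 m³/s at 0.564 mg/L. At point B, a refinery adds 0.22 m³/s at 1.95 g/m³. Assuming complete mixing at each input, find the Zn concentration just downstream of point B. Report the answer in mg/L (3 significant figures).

0.0222 mg/L

16.0 µg/L = 0.016 mg/L.
After input A: C = (76·0.016 + 0.087·0.564) / 76.09 = 0.01663 mg/L.
After input B: C = (76.09·0.01663 + 0.22·1.95) / 76.31 = 0.0222 mg/L.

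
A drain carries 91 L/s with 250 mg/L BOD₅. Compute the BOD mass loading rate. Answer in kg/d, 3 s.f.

91 L/s = 0.091 m³/s.
Mass flux = Q·C = 0.091 m³/s × 250 g/m³ = 22.75 g/s.
= 22.75 g/s × 86.4 = 1966 kg/d.

1970 kg/d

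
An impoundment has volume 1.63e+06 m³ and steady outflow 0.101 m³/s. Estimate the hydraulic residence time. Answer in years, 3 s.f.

0.511 yr

Q = 0.101 m³/s × 3.156e+07 s/yr = 3.187e+06 m³/yr.
Hydraulic residence time τ = V/Q = 1.63e+06/3.187e+06 = 0.5114 yr.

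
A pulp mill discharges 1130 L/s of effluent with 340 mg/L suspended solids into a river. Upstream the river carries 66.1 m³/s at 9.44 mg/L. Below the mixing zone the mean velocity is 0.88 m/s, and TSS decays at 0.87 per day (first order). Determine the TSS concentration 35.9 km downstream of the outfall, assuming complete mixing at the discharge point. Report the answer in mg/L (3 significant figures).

1130 L/s = 1.13 m³/s.
After complete mixing, C₀ = (1.13·340 + 66.1·9.44) / 67.23 = 15 mg/L.
Travel time t = 3.59e+04 m / 0.88 m/s = 4.08e+04 s = 0.4722 d.
C = 15·exp(−0.87·0.4722) = 15·0.6631 = 9.944 mg/L.

9.94 mg/L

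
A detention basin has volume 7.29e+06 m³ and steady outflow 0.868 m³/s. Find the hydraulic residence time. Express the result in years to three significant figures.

0.266 yr

Q = 0.868 m³/s × 3.156e+07 s/yr = 2.739e+07 m³/yr.
Hydraulic residence time τ = V/Q = 7.29e+06/2.739e+07 = 0.2661 yr.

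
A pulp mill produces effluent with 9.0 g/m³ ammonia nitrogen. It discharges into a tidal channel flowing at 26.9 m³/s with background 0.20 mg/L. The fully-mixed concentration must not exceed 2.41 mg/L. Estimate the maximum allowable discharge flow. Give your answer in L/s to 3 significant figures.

9020 L/s

Mass balance at complete mixing: C_std·(Q_w + Q_r) = Q_w·C_e + Q_r·C_b.
Rearranging, Q_w = Q_r·(C_std − C_b)/(C_e − C_std) = 26.9·(2.41 − 0.2) / (9 − 2.41) = 9.021 m³/s.
= 9021 L/s.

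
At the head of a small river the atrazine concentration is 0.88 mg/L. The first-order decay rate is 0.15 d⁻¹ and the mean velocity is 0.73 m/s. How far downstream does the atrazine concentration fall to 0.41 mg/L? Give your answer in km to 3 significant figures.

From C = C₀·e^(−kt), t = ln(C₀/C)/k = ln(0.88/0.41)/0.15 = 0.7638/0.15 = 5.092 d.
Distance = v·t = 0.73 m/s × 4.399e+05 s = 3.211e+05 m = 321.1 km.

321 km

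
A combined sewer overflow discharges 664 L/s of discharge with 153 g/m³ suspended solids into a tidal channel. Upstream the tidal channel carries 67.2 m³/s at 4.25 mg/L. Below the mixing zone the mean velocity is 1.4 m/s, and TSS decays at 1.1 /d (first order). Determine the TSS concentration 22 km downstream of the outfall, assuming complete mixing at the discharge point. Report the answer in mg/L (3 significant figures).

4.67 mg/L

664 L/s = 0.664 m³/s.
After complete mixing, C₀ = (0.664·153 + 67.2·4.25) / 67.86 = 5.705 mg/L.
Travel time t = 2.2e+04 m / 1.4 m/s = 1.571e+04 s = 0.1819 d.
C = 5.705·exp(−1.1·0.1819) = 5.705·0.8187 = 4.671 mg/L.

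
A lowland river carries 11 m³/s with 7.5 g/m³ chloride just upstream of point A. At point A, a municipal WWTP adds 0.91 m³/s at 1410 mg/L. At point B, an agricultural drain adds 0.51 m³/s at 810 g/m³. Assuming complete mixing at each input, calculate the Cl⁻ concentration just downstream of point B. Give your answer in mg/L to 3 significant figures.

After input A: C = (11·7.5 + 0.91·1410) / 11.91 = 114.7 mg/L.
After input B: C = (11.91·114.7 + 0.51·810) / 12.42 = 143.2 mg/L.

143 mg/L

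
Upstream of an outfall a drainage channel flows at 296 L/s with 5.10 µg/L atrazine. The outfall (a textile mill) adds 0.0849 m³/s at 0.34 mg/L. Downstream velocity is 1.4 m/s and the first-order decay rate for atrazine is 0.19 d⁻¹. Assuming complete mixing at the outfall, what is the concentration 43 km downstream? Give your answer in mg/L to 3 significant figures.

296 L/s = 0.296 m³/s.
5.10 µg/L = 0.0051 mg/L.
After complete mixing, C₀ = (0.0849·0.34 + 0.296·0.0051) / 0.3809 = 0.07975 mg/L.
Travel time t = 4.3e+04 m / 1.4 m/s = 3.071e+04 s = 0.3555 d.
C = 0.07975·exp(−0.19·0.3555) = 0.07975·0.9347 = 0.07454 mg/L.

0.0745 mg/L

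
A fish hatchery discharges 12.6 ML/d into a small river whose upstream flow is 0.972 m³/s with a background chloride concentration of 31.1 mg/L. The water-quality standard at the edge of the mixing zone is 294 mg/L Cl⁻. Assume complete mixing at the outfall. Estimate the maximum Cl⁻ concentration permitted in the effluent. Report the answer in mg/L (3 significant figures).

12.6 ML/d = 0.1458 m³/s.
Mass balance: 294·1.118 = 0.1458·Cₑ + 0.972·31.1.
Cₑ = (328.6 − 30.23) / 0.1458 = 2046 mg/L.

2050 mg/L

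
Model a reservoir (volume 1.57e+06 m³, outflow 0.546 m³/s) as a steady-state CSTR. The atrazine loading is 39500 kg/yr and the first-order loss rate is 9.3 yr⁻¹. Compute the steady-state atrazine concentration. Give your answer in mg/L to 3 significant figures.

Outflow Q = 0.546 m³/s × 3.156e+07 s/yr = 1.723e+07 m³/yr.
Steady-state CSTR mass balance: W = Q·C + k·V·C, so C = W/(Q + kV).
Q + kV = 1.723e+07 + 9.3·1.57e+06 = 3.183e+07 m³/yr.
C = 39500/3.183e+07 = 0.001241 kg/m³ = 1.241 mg/L.

1.24 mg/L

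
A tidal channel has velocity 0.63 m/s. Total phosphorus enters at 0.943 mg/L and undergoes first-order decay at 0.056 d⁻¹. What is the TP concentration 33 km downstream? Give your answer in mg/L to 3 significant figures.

Travel time t = 33 km / 0.63 m/s = 3.3e+04/0.63 = 5.238e+04 s = 0.6063 d.
First-order decay: C = 0.943·exp(−0.056·0.6063) = 0.943·0.9666 = 0.9115 mg/L.

0.912 mg/L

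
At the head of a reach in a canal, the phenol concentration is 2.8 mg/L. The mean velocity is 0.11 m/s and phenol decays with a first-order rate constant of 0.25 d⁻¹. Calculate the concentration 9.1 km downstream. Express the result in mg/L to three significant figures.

Travel time t = 9.1 km / 0.11 m/s = 9100/0.11 = 8.273e+04 s = 0.9575 d.
First-order decay: C = 2.8·exp(−0.25·0.9575) = 2.8·0.7871 = 2.204 mg/L.

2.20 mg/L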